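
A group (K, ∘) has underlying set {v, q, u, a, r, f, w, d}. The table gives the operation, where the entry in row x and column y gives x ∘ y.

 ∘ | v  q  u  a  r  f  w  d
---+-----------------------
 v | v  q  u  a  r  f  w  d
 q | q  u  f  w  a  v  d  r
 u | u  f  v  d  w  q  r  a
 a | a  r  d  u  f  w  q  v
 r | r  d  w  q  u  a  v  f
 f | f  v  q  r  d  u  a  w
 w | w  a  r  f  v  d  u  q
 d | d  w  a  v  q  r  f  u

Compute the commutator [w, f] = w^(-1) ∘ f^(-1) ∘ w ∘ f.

u

Identity is v; from the table w^(-1) = r and f^(-1) = q.
r ∘ q = d
d ∘ w = f
f ∘ f = u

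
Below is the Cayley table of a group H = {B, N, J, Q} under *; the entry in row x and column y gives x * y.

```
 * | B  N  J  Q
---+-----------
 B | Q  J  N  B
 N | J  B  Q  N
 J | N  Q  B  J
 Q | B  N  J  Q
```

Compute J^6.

B

J^1 = J
J^2 = J * J = B
J^3 = B * J = N
J^4 = N * J = Q
J^5 = Q * J = J
J^6 = J * J = B
(Structurally, H here is isomorphic to the cyclic group Z_4.)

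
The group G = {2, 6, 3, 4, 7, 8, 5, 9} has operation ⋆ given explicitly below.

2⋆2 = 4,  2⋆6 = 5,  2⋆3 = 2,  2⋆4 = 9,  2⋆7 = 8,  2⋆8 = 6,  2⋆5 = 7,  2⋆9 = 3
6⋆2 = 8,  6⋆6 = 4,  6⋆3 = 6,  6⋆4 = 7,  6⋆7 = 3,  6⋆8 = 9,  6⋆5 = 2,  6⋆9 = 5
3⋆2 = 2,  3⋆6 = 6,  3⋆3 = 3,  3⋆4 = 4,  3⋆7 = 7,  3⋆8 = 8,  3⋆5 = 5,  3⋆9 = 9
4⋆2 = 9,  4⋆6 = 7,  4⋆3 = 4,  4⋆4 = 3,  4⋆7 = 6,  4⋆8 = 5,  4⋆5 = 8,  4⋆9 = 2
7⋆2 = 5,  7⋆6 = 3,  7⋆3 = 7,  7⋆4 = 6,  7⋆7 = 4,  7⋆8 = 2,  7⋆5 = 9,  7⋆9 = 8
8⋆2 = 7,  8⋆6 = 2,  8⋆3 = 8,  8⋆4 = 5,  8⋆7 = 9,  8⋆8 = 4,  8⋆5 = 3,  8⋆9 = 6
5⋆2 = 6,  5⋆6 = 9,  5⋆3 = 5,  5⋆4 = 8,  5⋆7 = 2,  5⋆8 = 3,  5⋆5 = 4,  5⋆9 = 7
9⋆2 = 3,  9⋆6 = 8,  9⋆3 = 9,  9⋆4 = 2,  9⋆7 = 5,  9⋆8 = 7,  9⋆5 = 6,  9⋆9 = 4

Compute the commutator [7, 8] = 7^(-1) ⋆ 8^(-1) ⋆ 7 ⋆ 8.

Identity is 3; from the table 7^(-1) = 6 and 8^(-1) = 5.
6 ⋆ 5 = 2
2 ⋆ 7 = 8
8 ⋆ 8 = 4

4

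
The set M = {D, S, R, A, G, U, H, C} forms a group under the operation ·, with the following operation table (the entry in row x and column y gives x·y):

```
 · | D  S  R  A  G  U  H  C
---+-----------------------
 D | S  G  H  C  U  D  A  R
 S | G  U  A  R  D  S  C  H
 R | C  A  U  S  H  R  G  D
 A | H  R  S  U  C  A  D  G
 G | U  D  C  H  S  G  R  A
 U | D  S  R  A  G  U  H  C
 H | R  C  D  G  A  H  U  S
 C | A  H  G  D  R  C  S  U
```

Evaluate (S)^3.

S^1 = S
S^2 = S·S = U
S^3 = U·S = S

S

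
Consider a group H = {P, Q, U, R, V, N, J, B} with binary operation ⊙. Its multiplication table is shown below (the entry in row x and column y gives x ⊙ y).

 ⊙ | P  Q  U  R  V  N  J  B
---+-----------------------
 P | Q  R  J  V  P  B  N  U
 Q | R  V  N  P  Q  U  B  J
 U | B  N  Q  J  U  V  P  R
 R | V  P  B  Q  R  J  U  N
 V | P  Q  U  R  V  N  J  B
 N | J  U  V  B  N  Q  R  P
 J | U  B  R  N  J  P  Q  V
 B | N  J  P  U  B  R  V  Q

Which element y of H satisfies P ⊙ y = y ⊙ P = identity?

R

First locate the identity: row V matches the header, so V is the identity.
Scan row P for V: P ⊙ R = V. Hence P^(-1) = R.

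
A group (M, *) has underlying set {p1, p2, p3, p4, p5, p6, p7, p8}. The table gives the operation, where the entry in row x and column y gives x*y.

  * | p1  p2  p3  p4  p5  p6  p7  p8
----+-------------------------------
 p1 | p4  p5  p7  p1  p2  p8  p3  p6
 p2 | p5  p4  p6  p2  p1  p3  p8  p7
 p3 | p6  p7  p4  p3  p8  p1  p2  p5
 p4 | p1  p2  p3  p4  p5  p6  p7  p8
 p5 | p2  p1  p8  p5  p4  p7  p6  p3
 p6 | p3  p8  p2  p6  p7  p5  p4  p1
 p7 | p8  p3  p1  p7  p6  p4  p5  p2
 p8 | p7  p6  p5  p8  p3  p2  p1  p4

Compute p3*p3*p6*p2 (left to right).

p3*p3 = p4
p4*p6 = p6
p6*p2 = p8

p8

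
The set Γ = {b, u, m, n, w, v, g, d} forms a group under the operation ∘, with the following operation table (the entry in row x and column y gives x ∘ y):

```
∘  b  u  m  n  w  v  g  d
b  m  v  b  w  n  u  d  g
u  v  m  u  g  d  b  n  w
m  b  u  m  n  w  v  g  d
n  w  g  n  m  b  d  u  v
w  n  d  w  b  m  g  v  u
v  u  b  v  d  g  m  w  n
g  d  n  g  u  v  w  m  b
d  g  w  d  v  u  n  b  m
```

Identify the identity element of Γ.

m

The identity e satisfies e ∘ x = x for all x, so its row in the table reproduces the column headers.
Row m reads: b, u, m, n, w, v, g, d — exactly the header order. So m is the identity.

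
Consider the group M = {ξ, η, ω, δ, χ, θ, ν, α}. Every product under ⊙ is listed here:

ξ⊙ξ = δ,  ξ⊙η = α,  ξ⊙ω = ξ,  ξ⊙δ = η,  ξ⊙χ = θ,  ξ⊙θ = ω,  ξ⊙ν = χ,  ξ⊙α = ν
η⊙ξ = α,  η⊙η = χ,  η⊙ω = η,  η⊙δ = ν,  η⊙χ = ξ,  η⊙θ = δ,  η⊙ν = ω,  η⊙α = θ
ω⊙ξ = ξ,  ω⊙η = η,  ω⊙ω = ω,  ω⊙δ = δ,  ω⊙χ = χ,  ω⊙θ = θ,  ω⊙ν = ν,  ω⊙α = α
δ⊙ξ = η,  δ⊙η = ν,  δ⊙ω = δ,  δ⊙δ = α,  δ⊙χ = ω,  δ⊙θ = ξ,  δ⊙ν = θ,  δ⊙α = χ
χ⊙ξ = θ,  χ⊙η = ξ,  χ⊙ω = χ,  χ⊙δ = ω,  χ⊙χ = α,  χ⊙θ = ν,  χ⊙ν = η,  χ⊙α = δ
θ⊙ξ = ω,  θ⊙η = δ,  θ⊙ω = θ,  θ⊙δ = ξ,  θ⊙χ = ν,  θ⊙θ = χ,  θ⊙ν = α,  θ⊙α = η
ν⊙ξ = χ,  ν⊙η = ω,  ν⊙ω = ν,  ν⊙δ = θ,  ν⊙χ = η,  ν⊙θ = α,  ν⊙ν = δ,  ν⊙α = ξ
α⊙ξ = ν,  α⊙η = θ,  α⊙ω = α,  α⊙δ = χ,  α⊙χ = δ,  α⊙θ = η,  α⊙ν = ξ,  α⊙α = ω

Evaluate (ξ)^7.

ξ^1 = ξ
ξ^2 = ξ ⊙ ξ = δ
ξ^3 = δ ⊙ ξ = η
ξ^4 = η ⊙ ξ = α
ξ^5 = α ⊙ ξ = ν
ξ^6 = ν ⊙ ξ = χ
ξ^7 = χ ⊙ ξ = θ
(Structurally, M here is isomorphic to the cyclic group Z_8.)

θ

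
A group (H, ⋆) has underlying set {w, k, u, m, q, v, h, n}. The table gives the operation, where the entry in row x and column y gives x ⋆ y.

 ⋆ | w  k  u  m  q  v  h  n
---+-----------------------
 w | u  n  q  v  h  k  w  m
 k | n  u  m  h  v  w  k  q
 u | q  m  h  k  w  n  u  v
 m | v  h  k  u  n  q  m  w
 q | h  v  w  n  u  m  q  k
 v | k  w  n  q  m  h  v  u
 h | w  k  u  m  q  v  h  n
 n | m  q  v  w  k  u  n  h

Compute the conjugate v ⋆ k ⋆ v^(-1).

The identity is h. In row v, the entry h sits in column v, so v^(-1) = v.
v ⋆ k = w
w ⋆ v = k

k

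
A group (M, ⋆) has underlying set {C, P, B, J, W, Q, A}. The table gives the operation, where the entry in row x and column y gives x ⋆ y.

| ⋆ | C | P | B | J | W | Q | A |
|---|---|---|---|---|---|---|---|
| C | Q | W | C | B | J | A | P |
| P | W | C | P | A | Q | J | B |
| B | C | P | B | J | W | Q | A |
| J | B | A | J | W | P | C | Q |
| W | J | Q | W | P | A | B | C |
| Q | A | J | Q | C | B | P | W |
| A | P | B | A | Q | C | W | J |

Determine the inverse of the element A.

First locate the identity: row B matches the header, so B is the identity.
Scan row A for B: A ⋆ P = B. Hence A^(-1) = P.

P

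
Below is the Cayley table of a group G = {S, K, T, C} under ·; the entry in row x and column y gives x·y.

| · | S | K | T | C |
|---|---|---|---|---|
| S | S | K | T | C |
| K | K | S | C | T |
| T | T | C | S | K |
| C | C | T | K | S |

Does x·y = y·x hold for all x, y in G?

Yes

Check whether the table is symmetric across its main diagonal.
Every entry (row x, col y) equals the entry (row y, col x), so G is abelian.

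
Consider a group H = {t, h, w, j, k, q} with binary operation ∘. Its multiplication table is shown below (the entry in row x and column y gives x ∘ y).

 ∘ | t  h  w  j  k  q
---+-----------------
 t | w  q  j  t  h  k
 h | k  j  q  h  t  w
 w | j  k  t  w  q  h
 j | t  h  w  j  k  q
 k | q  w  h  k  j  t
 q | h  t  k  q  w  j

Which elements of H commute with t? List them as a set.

Compare row t with column t entry by entry.
w ∘ t = j = t ∘ w, so w commutes with t.
q ∘ t = h but t ∘ q = k, so q does not.
Collecting the elements that commute with t: C(t) = {j, t, w}.

{j, t, w}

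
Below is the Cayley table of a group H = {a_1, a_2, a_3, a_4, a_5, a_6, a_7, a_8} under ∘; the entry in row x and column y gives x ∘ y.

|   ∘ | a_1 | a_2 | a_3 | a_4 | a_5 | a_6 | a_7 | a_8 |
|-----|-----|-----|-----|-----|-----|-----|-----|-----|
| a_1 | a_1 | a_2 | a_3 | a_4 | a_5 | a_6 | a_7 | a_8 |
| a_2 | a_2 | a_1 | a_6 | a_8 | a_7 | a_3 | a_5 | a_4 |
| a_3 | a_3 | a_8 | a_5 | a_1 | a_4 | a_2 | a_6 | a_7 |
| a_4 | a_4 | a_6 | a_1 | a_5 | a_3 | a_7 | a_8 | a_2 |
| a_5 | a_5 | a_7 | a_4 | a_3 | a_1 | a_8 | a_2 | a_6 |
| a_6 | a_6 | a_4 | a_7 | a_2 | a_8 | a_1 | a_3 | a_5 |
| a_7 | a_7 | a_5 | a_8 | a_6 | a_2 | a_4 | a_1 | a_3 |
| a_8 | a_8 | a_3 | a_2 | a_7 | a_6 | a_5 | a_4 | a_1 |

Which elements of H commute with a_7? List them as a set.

Compare row a_7 with column a_7 entry by entry.
a_5 ∘ a_7 = a_2 = a_7 ∘ a_5, so a_5 commutes with a_7.
a_8 ∘ a_7 = a_4 but a_7 ∘ a_8 = a_3, so a_8 does not.
Collecting the elements that commute with a_7: C(a_7) = {a_1, a_2, a_5, a_7}.

{a_1, a_2, a_5, a_7}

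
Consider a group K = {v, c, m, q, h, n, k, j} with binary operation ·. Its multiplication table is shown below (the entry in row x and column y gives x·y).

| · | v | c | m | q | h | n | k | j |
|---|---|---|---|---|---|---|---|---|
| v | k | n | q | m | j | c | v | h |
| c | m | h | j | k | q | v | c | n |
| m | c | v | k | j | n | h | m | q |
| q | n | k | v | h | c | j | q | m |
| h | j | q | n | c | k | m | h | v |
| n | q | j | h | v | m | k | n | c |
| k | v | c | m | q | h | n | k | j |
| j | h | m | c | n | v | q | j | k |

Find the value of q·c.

k

Read row q, column c: q·c = k.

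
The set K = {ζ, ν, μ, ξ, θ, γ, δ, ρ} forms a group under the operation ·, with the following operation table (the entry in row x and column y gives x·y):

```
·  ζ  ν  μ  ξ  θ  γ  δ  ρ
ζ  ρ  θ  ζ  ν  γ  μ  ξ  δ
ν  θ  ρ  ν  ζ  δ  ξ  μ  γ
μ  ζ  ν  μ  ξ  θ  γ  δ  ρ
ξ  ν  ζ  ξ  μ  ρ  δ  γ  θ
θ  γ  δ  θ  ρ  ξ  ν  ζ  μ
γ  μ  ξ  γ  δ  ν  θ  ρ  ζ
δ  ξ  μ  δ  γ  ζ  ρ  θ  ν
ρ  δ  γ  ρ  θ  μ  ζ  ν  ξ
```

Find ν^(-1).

First locate the identity: row μ matches the header, so μ is the identity.
Scan row ν for μ: ν·δ = μ. Hence ν^(-1) = δ.

δ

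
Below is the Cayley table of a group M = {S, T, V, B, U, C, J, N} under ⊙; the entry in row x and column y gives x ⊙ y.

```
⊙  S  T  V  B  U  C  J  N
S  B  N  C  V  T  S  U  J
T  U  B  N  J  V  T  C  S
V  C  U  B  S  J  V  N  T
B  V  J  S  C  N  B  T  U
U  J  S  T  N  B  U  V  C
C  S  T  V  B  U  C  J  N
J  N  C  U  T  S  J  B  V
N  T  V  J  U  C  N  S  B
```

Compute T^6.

T^1 = T
T^2 = T ⊙ T = B
T^3 = B ⊙ T = J
T^4 = J ⊙ T = C
T^5 = C ⊙ T = T
T^6 = T ⊙ T = B

B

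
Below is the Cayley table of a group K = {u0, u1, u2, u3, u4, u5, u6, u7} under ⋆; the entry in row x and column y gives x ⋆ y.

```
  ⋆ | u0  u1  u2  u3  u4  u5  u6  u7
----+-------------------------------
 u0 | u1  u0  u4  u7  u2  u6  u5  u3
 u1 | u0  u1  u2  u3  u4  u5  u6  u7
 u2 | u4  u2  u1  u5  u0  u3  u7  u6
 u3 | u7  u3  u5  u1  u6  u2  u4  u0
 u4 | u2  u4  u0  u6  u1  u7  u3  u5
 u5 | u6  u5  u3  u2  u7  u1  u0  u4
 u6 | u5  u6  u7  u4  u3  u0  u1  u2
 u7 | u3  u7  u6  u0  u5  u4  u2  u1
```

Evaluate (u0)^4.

u0^1 = u0
u0^2 = u0 ⋆ u0 = u1
u0^3 = u1 ⋆ u0 = u0
u0^4 = u0 ⋆ u0 = u1

u1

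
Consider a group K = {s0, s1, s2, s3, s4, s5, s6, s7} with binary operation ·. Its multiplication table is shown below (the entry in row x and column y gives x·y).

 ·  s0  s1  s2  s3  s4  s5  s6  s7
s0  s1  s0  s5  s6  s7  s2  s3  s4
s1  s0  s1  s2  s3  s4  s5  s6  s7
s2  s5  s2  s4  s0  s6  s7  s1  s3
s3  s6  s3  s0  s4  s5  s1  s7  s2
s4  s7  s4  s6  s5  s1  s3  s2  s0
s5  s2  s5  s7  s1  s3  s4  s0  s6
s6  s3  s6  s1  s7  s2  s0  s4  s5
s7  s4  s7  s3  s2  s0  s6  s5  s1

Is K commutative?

Yes

Check whether the table is symmetric across its main diagonal.
Every entry (row x, col y) equals the entry (row y, col x), so K is abelian.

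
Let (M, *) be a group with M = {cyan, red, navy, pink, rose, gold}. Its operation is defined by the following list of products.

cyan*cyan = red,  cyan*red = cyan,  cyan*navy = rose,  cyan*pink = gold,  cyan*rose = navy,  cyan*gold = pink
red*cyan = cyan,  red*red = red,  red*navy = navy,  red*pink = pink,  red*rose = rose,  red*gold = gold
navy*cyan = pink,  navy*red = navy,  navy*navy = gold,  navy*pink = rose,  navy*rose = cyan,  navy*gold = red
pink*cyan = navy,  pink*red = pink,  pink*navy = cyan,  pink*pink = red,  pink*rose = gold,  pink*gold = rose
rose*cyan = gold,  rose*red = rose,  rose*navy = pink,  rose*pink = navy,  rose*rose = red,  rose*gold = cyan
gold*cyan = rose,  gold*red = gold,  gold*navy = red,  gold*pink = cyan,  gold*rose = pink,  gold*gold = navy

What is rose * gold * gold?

pink

rose * gold = cyan
cyan * gold = pink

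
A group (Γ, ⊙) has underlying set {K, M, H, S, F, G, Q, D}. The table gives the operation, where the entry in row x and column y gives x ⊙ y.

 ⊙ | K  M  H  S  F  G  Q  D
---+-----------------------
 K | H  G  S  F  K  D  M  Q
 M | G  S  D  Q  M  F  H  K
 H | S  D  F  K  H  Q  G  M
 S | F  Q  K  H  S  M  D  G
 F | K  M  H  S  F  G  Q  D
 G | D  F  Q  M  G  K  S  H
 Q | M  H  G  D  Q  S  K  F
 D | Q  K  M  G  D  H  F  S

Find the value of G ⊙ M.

F

Read row G, column M: G ⊙ M = F.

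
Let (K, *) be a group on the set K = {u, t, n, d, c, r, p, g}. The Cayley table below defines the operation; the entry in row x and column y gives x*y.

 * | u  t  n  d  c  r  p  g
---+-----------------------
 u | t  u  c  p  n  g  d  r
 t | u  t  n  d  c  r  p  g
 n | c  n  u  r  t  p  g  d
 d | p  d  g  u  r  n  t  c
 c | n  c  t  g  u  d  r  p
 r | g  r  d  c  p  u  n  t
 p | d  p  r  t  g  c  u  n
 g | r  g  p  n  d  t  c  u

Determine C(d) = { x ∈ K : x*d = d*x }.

Compare row d with column d entry by entry.
p*d = t = d*p, so p commutes with d.
n*d = r but d*n = g, so n does not.
Collecting the elements that commute with d: C(d) = {d, p, t, u}.
(Structurally, K here is isomorphic to the quaternion group Q_8.)

{d, p, t, u}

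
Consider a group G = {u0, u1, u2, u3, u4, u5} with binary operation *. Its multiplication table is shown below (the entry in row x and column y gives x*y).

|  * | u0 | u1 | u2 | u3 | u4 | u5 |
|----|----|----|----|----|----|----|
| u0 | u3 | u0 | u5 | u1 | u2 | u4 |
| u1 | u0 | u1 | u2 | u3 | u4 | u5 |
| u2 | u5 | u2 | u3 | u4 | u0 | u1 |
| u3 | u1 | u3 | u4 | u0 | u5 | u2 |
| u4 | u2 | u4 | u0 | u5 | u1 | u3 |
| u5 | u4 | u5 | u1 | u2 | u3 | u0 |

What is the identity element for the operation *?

The identity e satisfies e*x = x for all x, so its row in the table reproduces the column headers.
Row u1 reads: u0, u1, u2, u3, u4, u5 — exactly the header order. So u1 is the identity.
(Structurally, G here is isomorphic to the cyclic group Z_6.)

u1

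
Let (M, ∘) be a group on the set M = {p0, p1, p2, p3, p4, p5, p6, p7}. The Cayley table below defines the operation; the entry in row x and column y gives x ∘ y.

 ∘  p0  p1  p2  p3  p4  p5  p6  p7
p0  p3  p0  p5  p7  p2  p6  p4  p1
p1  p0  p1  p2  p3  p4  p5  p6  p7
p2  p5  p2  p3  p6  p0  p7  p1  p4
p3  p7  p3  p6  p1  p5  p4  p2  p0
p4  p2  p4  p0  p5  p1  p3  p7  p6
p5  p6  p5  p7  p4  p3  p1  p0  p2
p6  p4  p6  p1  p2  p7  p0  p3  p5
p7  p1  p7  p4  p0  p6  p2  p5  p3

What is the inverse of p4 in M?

First locate the identity: row p1 matches the header, so p1 is the identity.
Scan row p4 for p1: p4 ∘ p4 = p1. Hence p4^(-1) = p4.

p4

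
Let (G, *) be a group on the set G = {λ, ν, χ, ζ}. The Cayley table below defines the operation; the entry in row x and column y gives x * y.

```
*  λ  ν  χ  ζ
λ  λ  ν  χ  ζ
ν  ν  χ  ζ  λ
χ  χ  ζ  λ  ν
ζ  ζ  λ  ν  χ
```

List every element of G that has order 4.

{ζ, ν}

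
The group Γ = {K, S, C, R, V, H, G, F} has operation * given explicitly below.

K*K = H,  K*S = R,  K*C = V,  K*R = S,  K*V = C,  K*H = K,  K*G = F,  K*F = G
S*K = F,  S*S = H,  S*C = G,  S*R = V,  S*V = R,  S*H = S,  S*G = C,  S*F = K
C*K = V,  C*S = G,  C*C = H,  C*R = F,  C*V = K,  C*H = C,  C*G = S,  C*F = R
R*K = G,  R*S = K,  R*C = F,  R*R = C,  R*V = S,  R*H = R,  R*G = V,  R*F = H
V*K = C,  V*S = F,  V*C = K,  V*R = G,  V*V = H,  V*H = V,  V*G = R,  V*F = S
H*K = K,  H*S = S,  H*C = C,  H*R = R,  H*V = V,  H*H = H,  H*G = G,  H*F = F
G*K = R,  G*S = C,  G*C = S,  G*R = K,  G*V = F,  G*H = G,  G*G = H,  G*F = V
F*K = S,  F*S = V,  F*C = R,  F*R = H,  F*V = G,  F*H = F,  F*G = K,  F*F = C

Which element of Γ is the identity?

H

The identity e satisfies e * x = x for all x, so its row in the table reproduces the column headers.
Row H reads: K, S, C, R, V, H, G, F — exactly the header order. So H is the identity.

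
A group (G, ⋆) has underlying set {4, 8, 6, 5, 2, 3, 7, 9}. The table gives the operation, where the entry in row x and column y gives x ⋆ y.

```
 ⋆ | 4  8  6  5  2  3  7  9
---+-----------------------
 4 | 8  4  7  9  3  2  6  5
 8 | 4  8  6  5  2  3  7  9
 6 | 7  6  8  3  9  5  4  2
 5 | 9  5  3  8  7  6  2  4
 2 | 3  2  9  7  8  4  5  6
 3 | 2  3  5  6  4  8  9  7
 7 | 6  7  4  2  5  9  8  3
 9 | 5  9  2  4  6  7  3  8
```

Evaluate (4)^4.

4^1 = 4
4^2 = 4 ⋆ 4 = 8
4^3 = 8 ⋆ 4 = 4
4^4 = 4 ⋆ 4 = 8

8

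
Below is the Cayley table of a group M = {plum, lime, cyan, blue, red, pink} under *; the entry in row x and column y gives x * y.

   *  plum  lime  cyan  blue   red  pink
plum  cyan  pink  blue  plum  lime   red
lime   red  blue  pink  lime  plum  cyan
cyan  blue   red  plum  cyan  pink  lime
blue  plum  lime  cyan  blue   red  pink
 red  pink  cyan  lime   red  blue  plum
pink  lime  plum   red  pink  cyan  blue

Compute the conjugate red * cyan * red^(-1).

The identity is blue. In row red, the entry blue sits in column red, so red^(-1) = red.
red * cyan = lime
lime * red = plum

plum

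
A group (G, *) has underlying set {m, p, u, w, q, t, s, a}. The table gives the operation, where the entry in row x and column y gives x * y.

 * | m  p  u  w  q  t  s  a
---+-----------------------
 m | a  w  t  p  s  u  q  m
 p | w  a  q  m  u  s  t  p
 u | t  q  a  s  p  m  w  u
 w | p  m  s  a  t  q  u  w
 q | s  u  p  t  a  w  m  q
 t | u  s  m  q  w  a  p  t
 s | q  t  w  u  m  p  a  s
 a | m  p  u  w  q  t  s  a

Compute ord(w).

2

The identity element is a (its row matches the header).
w^1 = w
w^2 = w * w = a
The first power of w equal to the identity is w^2, so ord(w) = 2.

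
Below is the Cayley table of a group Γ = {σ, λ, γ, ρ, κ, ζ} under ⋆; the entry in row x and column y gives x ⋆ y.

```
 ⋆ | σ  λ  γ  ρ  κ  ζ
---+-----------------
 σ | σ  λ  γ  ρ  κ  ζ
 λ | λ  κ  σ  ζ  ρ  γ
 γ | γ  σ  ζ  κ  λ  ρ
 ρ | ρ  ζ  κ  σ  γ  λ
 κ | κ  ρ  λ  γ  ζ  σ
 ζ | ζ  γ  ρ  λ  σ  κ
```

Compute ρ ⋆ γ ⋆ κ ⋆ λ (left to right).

γ

ρ ⋆ γ = κ
κ ⋆ κ = ζ
ζ ⋆ λ = γ
(Structurally, Γ here is isomorphic to the cyclic group Z_6.)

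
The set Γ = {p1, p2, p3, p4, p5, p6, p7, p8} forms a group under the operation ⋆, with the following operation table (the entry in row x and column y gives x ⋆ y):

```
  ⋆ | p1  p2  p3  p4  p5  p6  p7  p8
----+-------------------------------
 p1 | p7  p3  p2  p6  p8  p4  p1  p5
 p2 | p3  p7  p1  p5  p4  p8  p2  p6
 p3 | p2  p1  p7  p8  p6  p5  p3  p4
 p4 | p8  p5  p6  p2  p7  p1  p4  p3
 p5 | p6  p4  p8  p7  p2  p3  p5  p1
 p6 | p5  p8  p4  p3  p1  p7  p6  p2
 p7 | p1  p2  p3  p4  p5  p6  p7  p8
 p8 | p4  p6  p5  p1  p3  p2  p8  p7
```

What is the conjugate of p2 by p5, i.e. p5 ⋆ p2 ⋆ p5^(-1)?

The identity is p7. In row p5, the entry p7 sits in column p4, so p5^(-1) = p4.
p5 ⋆ p2 = p4
p4 ⋆ p4 = p2

p2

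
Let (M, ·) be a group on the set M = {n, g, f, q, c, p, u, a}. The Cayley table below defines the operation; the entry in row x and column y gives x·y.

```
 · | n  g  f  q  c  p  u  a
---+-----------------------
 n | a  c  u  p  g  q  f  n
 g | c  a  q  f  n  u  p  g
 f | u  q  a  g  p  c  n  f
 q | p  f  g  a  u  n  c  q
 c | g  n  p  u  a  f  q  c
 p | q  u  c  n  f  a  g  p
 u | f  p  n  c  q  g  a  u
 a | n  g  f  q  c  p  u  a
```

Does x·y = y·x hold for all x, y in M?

Check whether the table is symmetric across its main diagonal.
Every entry (row x, col y) equals the entry (row y, col x), so M is abelian.
(In fact M ≅ the elementary abelian group (Z_2)^3.)

Yes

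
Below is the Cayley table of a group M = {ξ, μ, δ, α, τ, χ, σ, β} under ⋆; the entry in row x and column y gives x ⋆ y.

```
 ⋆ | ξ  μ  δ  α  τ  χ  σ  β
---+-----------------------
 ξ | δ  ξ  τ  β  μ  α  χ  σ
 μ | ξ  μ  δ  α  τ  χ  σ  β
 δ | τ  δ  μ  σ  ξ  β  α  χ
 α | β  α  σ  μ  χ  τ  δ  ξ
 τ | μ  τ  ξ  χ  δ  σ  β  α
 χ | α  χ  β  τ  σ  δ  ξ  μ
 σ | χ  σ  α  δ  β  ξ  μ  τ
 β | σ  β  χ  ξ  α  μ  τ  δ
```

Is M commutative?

Check whether the table is symmetric across its main diagonal.
Every entry (row x, col y) equals the entry (row y, col x), so M is abelian.

Yes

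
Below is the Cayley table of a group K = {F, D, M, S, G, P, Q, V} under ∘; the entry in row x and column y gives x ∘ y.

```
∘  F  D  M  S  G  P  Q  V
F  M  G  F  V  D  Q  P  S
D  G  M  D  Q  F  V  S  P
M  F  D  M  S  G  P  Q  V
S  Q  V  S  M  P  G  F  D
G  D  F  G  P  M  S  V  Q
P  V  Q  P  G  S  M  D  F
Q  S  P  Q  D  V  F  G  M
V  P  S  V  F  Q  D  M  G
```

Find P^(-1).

P

First locate the identity: row M matches the header, so M is the identity.
Scan row P for M: P ∘ P = M. Hence P^(-1) = P.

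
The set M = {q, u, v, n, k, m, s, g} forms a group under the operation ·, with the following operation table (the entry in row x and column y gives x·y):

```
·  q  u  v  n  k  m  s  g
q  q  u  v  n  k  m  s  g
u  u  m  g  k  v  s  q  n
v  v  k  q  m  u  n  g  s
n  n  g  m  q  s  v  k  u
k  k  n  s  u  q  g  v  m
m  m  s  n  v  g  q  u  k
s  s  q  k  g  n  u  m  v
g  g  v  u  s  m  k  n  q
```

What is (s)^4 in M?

q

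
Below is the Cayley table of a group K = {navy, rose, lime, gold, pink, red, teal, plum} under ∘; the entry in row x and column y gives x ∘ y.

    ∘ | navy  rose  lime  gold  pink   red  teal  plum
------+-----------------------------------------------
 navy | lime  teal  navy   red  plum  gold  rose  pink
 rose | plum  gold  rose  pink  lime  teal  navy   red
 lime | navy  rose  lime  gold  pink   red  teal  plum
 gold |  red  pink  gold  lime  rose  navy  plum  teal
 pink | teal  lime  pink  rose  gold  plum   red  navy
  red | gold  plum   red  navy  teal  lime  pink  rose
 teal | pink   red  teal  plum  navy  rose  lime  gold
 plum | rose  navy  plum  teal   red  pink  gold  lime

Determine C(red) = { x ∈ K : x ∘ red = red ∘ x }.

{gold, lime, navy, red}

Compare row red with column red entry by entry.
navy ∘ red = gold = red ∘ navy, so navy commutes with red.
pink ∘ red = plum but red ∘ pink = teal, so pink does not.
Collecting the elements that commute with red: C(red) = {gold, lime, navy, red}.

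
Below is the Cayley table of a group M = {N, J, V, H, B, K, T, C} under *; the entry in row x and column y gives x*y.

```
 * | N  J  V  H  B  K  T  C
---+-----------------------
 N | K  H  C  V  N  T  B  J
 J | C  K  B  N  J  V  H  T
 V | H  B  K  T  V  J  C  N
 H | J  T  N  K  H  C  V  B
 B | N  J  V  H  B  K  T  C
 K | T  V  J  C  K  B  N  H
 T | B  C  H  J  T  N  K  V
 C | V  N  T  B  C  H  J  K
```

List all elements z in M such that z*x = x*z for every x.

{B, K}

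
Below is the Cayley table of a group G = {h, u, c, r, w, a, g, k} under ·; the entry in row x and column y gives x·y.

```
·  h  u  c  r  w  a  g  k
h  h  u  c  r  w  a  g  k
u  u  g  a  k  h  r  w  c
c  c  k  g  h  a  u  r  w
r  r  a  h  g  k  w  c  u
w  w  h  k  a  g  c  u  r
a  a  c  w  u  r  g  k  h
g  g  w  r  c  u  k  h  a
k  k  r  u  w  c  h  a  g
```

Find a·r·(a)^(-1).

The identity is h. In row a, the entry h sits in column k, so a^(-1) = k.
a·r = u
u·k = c
(Structurally, G here is isomorphic to the quaternion group Q_8.)

c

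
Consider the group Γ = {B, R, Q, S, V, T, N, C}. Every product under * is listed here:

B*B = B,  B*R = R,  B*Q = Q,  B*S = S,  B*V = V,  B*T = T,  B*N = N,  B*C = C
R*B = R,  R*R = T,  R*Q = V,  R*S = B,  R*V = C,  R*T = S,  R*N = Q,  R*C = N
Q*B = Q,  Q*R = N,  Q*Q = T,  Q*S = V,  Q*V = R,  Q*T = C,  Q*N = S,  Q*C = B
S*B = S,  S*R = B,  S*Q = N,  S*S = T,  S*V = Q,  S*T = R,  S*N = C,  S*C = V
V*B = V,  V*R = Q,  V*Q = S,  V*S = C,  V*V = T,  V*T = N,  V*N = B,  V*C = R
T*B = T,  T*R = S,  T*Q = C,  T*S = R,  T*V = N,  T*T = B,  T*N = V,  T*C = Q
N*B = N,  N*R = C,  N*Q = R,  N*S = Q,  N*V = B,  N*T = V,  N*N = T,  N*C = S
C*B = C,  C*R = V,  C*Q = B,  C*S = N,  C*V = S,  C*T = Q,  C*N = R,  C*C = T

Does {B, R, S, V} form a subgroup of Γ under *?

V * V = T, which is not in {B, R, S, V}.
The subset is not closed under *, so it is not a subgroup.

No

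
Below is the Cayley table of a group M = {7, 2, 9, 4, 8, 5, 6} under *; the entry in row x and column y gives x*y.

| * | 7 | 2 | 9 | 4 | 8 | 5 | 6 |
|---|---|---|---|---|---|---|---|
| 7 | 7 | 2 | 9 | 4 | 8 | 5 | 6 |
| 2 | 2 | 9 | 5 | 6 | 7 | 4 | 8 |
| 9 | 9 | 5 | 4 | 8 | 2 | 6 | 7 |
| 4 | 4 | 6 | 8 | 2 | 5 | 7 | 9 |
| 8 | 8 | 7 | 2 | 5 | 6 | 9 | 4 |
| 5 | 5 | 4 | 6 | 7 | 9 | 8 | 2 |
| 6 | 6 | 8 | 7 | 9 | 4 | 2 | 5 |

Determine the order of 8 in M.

The identity element is 7 (its row matches the header).
8^1 = 8
8^2 = 8*8 = 6
8^3 = 6*8 = 4
8^4 = 4*8 = 5
8^5 = 5*8 = 9
8^6 = 9*8 = 2
8^7 = 2*8 = 7
The first power of 8 equal to the identity is 8^7, so ord(8) = 7.

7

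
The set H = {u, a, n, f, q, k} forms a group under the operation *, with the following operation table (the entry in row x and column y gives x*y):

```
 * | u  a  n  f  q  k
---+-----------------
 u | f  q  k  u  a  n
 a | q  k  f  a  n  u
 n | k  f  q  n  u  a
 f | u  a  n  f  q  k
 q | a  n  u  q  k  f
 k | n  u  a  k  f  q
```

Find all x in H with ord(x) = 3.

{k, q}

Identity is f. Compute the order of each non-identity element by repeated multiplication:
  u: u → f  (order 2)
  a: a → k → u → q → n → f  (order 6)
  n: n → q → u → k → a → f  (order 6)
  q: q → k → f  (order 3)
  k: k → q → f  (order 3)
Elements of order 3: {k, q}.
(Structurally, H here is isomorphic to the cyclic group Z_6.)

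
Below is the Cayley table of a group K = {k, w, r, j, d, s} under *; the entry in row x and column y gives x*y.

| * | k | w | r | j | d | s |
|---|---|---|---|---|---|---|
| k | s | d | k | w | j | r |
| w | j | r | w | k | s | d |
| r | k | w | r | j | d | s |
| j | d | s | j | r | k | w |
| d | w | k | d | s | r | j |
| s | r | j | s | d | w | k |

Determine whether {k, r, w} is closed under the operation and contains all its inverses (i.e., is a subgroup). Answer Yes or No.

No

k*k = s, which is not in {k, r, w}.
The subset is not closed under *, so it is not a subgroup.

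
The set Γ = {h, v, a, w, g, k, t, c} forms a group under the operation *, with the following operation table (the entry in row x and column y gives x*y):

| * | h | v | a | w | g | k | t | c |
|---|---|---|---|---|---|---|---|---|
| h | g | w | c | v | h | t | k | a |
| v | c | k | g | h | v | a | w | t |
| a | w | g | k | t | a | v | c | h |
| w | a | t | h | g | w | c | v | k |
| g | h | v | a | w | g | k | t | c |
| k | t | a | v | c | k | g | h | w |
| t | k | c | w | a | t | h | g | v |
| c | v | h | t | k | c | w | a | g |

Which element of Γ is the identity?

g

The identity e satisfies e*x = x for all x, so its row in the table reproduces the column headers.
Row g reads: h, v, a, w, g, k, t, c — exactly the header order. So g is the identity.
(Structurally, Γ here is isomorphic to the dihedral group D_4.)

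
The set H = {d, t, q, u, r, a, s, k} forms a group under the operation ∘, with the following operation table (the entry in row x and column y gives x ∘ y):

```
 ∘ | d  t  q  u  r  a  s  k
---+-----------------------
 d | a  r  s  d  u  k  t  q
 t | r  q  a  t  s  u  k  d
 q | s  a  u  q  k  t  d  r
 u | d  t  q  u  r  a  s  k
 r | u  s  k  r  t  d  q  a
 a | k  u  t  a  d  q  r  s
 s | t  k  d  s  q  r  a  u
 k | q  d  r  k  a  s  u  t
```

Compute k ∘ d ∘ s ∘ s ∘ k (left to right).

k ∘ d = q
q ∘ s = d
d ∘ s = t
t ∘ k = d

d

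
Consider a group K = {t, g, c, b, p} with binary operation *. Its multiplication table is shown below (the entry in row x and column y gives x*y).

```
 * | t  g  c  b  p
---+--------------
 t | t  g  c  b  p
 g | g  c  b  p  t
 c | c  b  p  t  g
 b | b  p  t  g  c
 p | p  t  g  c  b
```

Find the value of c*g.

b

Read row c, column g: c*g = b.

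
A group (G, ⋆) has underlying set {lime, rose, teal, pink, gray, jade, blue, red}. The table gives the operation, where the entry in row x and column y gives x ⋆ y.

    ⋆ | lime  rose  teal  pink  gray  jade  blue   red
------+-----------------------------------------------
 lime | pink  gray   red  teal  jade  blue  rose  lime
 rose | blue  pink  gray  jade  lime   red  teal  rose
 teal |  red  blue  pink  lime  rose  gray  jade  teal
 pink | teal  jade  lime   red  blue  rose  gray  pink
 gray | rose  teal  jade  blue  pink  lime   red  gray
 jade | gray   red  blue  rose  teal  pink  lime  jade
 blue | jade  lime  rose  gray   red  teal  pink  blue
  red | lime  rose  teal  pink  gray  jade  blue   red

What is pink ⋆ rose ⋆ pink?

rose

pink ⋆ rose = jade
jade ⋆ pink = rose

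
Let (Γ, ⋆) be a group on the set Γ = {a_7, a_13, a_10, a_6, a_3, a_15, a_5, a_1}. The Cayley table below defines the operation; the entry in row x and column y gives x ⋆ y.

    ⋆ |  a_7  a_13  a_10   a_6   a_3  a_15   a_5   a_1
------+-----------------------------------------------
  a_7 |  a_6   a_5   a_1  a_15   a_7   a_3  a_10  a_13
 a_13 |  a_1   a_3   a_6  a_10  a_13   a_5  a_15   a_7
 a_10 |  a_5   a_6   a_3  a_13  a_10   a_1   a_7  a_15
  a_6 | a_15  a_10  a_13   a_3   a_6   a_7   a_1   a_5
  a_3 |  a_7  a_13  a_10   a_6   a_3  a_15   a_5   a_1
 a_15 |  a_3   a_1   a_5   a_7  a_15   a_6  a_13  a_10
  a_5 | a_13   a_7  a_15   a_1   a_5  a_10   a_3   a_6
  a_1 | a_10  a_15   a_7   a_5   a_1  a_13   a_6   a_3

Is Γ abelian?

No

a_7 ⋆ a_13 = a_5 but a_13 ⋆ a_7 = a_1.
Since a_7 and a_13 do not commute, Γ is not abelian.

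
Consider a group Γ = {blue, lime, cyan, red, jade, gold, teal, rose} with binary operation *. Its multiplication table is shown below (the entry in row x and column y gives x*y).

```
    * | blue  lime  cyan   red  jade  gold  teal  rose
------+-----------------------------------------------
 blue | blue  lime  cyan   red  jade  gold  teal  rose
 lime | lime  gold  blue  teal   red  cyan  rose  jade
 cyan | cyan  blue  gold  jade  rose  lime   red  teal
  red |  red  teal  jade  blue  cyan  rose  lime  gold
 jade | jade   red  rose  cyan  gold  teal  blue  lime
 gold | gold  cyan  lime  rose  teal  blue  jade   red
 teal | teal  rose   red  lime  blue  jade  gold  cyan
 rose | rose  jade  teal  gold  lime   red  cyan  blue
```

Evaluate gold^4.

gold^1 = gold
gold^2 = gold*gold = blue
gold^3 = blue*gold = gold
gold^4 = gold*gold = blue

blue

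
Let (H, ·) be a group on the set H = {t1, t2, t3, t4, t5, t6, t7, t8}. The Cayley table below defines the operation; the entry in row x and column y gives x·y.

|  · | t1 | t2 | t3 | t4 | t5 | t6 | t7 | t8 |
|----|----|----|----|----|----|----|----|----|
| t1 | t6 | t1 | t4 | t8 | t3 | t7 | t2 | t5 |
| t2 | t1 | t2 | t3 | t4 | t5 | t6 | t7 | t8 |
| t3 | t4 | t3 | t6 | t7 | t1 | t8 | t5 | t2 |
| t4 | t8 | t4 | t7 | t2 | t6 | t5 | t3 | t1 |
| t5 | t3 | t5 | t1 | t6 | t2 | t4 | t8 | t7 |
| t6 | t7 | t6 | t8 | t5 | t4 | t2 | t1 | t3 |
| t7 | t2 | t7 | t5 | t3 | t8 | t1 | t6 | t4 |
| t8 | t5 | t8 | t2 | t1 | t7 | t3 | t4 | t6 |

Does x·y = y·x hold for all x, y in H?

Yes

Check whether the table is symmetric across its main diagonal.
Every entry (row x, col y) equals the entry (row y, col x), so H is abelian.
(In fact H ≅ Z_2 x Z_4.)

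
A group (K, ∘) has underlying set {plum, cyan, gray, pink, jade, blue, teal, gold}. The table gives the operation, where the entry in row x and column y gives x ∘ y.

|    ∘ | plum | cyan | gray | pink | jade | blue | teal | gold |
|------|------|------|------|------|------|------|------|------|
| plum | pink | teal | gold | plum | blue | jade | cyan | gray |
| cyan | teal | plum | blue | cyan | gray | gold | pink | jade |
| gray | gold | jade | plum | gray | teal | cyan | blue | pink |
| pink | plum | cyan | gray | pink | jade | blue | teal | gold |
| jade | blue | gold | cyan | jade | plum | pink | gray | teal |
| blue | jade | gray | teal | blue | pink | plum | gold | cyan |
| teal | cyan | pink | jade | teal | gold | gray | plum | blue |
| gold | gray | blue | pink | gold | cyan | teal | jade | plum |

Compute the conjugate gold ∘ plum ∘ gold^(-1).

plum

The identity is pink. In row gold, the entry pink sits in column gray, so gold^(-1) = gray.
gold ∘ plum = gray
gray ∘ gray = plum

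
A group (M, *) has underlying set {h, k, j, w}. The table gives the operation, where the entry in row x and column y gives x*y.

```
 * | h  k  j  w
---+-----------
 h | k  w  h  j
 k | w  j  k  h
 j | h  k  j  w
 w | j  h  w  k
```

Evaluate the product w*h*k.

k

w*h = j
j*k = k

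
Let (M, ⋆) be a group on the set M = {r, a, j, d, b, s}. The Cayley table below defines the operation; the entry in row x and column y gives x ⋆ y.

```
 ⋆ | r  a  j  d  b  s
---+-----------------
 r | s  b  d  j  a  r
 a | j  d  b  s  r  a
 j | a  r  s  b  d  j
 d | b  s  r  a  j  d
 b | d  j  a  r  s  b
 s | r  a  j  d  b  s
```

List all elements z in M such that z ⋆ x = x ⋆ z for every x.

An element z is central iff its row equals its column in the table.
For r: r ⋆ d = j ≠ b = d ⋆ r, so r ∉ Z.
Checking each element this way leaves Z(M) = {s}.

{s}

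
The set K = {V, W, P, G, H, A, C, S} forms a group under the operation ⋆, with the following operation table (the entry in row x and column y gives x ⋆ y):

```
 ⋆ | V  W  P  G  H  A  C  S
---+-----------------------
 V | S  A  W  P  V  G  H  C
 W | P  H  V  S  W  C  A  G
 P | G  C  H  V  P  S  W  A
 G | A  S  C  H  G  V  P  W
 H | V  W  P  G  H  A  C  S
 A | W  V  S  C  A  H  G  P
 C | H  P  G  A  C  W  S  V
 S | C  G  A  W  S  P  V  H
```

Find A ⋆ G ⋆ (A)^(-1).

W

The identity is H. In row A, the entry H sits in column A, so A^(-1) = A.
A ⋆ G = C
C ⋆ A = W
(Structurally, K here is isomorphic to the dihedral group D_4.)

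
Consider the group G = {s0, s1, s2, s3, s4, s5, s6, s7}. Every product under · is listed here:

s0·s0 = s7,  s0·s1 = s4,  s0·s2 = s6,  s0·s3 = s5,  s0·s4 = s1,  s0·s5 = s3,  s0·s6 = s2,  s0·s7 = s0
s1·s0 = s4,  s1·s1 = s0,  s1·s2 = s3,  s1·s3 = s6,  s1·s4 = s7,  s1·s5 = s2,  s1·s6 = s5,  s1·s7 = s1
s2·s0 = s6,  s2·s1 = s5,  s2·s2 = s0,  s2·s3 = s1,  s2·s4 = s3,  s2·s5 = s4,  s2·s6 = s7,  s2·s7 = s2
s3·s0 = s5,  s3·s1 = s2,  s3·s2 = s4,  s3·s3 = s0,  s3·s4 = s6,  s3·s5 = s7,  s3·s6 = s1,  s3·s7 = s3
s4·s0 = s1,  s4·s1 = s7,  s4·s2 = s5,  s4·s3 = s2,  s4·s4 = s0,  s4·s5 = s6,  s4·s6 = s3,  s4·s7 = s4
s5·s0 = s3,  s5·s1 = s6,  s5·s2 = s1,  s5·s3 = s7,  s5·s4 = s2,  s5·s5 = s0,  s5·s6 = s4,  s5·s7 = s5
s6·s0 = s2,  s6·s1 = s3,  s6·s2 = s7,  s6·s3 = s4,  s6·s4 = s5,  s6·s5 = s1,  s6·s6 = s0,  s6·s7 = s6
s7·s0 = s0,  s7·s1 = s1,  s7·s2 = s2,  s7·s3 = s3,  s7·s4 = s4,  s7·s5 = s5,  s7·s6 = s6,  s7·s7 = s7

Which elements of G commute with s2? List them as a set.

{s0, s2, s6, s7}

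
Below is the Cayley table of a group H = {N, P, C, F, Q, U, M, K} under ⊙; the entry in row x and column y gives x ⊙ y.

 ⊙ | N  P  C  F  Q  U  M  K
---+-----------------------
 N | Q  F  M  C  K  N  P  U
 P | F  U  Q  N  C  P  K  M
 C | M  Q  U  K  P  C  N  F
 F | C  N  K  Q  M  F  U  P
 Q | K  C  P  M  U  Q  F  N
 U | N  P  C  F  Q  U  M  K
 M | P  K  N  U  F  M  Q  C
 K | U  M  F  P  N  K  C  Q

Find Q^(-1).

Q

First locate the identity: row U matches the header, so U is the identity.
Scan row Q for U: Q ⊙ Q = U. Hence Q^(-1) = Q.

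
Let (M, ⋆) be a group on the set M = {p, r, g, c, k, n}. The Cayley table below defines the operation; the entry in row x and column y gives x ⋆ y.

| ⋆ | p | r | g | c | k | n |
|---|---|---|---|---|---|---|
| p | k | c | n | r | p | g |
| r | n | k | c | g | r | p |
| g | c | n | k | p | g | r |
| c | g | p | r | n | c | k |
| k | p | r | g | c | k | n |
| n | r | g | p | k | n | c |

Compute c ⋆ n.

k

Read row c, column n: c ⋆ n = k.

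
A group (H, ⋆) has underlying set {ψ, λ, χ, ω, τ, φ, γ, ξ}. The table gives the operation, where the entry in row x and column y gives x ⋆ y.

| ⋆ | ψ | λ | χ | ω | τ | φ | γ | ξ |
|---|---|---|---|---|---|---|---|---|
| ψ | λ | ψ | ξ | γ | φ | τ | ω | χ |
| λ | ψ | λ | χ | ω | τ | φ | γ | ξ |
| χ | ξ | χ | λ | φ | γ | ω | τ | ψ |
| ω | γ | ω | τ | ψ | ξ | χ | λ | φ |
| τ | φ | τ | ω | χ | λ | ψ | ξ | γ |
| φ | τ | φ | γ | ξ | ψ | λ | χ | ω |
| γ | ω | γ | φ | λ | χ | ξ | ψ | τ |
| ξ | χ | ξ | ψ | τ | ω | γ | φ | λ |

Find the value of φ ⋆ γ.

χ

Read row φ, column γ: φ ⋆ γ = χ.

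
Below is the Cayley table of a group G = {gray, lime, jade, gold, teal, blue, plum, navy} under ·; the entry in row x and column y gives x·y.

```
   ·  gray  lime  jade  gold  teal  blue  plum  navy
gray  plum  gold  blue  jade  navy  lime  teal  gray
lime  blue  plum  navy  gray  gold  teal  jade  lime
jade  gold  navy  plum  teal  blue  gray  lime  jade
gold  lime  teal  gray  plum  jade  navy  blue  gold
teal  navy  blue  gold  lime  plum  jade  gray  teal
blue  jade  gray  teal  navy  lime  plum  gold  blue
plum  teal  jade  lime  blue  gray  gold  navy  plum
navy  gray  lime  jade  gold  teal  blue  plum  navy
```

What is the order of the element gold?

4

The identity element is navy (its row matches the header).
gold^1 = gold
gold^2 = gold·gold = plum
gold^3 = plum·gold = blue
gold^4 = blue·gold = navy
The first power of gold equal to the identity is gold^4, so ord(gold) = 4.
(Structurally, G here is isomorphic to the quaternion group Q_8.)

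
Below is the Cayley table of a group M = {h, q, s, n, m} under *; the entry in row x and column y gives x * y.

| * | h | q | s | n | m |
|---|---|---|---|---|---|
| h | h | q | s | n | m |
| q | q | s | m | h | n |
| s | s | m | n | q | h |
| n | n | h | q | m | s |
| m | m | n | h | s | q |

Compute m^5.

m^1 = m
m^2 = m * m = q
m^3 = q * m = n
m^4 = n * m = s
m^5 = s * m = h
(Structurally, M here is isomorphic to the cyclic group Z_5.)

h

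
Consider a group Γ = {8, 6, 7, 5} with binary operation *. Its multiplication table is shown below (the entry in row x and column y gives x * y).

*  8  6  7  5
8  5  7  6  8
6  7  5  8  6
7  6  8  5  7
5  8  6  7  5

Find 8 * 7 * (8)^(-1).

7

The identity is 5. In row 8, the entry 5 sits in column 8, so 8^(-1) = 8.
8 * 7 = 6
6 * 8 = 7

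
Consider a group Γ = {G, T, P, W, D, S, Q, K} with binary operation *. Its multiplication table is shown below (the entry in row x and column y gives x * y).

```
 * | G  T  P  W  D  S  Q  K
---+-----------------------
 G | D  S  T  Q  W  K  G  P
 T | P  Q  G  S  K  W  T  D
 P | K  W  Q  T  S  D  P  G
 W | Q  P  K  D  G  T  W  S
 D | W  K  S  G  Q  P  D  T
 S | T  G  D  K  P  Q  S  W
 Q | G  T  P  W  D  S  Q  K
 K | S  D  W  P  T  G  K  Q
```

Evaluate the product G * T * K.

W

G * T = S
S * K = W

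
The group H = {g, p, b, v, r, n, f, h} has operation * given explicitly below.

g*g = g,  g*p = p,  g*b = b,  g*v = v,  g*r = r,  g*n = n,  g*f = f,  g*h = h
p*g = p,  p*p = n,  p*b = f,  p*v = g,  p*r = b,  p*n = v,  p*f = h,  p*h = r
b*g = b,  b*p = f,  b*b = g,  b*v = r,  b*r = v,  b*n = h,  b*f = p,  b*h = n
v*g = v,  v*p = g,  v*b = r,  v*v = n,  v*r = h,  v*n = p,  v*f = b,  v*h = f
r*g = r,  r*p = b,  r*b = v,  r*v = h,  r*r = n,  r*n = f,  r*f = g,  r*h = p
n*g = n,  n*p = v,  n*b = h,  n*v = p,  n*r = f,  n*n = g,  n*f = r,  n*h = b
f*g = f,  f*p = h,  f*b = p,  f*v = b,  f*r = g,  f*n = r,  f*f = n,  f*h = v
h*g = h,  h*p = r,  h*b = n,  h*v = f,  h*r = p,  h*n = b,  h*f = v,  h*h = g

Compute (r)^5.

r^1 = r
r^2 = r * r = n
r^3 = n * r = f
r^4 = f * r = g
r^5 = g * r = r

r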